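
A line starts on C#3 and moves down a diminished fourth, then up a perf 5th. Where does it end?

Down a diminished fourth from C#3: G##2 (4 semitones down).
A perfect fifth up from G##2 is D##3.

D##3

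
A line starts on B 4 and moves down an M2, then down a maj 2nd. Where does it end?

A major second down from B4 is A4.
A major second down from A4 is G4.

G 4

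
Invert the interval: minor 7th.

The rule of nine gives the new number: 9 − 7 = 2, so a seventh becomes a second.
The quality also flips — minor becomes major — giving a major second.

M2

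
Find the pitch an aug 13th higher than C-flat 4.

Six letters up from C (plus an octave) reaches A.
An augmented thirteenth spans 22 semitones, so from Cb4 the target pitch is A5.

A 5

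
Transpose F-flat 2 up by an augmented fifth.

C 3

Five letter names up from F: C.
An augmented fifth spans 8 semitones, so from Fb2 the target pitch is C3.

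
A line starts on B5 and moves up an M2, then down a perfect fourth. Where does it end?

A major second up from B5 is C#6.
A perfect fourth down from C#6 is G#5.

G#5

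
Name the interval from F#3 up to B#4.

F to B spans four letter names (F-G-A-B), plus an octave, so the interval is some kind of eleventh.
The perfect eleventh is 17 semitones; here we have 18, one semitone wider: augmented.
(Equivalently, a compound augmented fourth: an augmented fourth plus an octave.)

A11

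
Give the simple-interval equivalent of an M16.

major second

Take out 2 octaves (14 from the number): 16 − 14 = 2.
Quality carries through unchanged, so the simple form is a major second.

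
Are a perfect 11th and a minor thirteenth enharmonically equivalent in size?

No

17 semitones (perfect eleventh) vs 20 semitones (minor thirteenth): not equal.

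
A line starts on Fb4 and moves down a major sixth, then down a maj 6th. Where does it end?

Cbb3

Fb4 down a major sixth → Abb3 (9 semitones).
A major sixth down from Abb3 is Cbb3.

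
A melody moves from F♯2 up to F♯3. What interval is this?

F to F is the same letter name, plus an octave: an octave.
F#2 to F#3 is 12 semitones, matching the perfect octave exactly, so the quality is perfect.

perfect octave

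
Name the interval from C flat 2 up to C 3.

augmented octave

C to C is the same letter name, plus an octave — that makes it an octave of some quality.
Cb2 to C3 spans 13 semitones — one semitone wider than the perfect octave (12) — giving an augmented octave.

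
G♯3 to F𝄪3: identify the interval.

m2

Descending from G#3 to F##3 is the same interval as ascending F##3 to G#3.
F to G spans two letter names (F-G) — that makes it a second of some quality.
F##3 to G#3 is 1 semitone, a half step short of the major second (2), so this is minor.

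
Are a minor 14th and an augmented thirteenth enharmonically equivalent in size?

Yes

A minor fourteenth spans 22 semitones, and an augmented thirteenth also spans 22 semitones — they're enharmonic.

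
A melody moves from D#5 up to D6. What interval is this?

D to D is the same letter name, plus an octave, so the interval is some kind of octave.
A perfect octave would be 12 semitones; D#5 to D6 is 11, one semitone narrower, so the interval is diminished.

diminished 8th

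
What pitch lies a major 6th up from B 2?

Counting six letter names up from B lands on G.
Moving 9 semitones up from B2 (the size of a major sixth) reaches G#3.

G-sharp 3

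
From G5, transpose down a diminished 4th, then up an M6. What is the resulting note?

B#5

Down a diminished fourth from G5: D#5 (4 semitones down).
A major sixth up from D#5 is B#5.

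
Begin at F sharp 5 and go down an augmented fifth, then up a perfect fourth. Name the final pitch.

E flat 5

An augmented fifth down from F#5 is Bb4.
Up a perfect fourth from Bb4: Eb5 (5 semitones up).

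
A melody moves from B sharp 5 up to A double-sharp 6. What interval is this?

B to A spans seven letter names (B-C-D-E-F-G-A): a seventh.
Counting semitones, B#5→A##6 is 11, which is the major seventh.

major seventh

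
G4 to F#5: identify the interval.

M7

G to F spans seven letter names (G-A-B-C-D-E-F): a seventh.
Counting semitones, G4→F#5 is 11, which is the major seventh.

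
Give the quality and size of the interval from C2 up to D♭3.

C to D spans two letter names (C-D), plus an octave — that makes it a ninth of some quality.
At 13 semitones, C2→Db3 falls one short of a major ninth: minor.
(Equivalently, a compound minor second: a minor second plus an octave.)

m9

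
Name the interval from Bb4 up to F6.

B to F spans five letter names (B-C-D-E-F), plus an octave: a twelfth.
Counting semitones, Bb4→F6 is 19, which is the perfect twelfth.
(Equivalently, a compound perfect fifth: a perfect fifth plus an octave.)

perfect twelfth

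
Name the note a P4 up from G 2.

Four letter names up from G: C.
A perfect fourth is 5 semitones; 5 semitones up from G2 gives C3.

C 3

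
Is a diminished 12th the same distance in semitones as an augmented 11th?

A diminished twelfth = 18 semitones = an augmented eleventh; enharmonically equal.

Yes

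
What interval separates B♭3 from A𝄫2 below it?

A9

Descending from Bb3 to Abb2 is the same interval as ascending Abb2 to Bb3.
A to B spans two letter names (A-B), plus an octave, so the interval is some kind of ninth.
Abb2 to Bb3 spans 15 semitones — one semitone wider than the major ninth (14) — giving an augmented ninth.
(Equivalently, a compound augmented second: an augmented second plus an octave.)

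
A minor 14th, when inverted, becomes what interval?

First reduce the compound minor fourteenth to its simple form, a minor seventh.
Inverted interval numbers add to nine, so a seventh pairs with a second (7 + 2 = 9).
And minor becomes major under inversion, so we get a major second.

M2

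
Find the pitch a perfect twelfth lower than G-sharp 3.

C-sharp 2

The twelfth's letter: G down five letter names plus an octave → C.
A perfect twelfth is 19 semitones; 19 semitones down from G#3 gives C#2.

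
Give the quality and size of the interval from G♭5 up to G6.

augmented 8th

G to G is the same letter name, plus an octave — that makes it an octave of some quality.
The perfect octave is 12 semitones; here we have 13, one semitone wider: augmented.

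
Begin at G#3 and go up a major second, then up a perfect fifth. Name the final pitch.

E#4

G#3 up a major second → A#3 (2 semitones).
A#3 up a perfect fifth → E#4 (7 semitones).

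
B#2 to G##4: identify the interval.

major thirteenth

B to G spans six letter names (B-C-D-E-F-G), plus an octave: a thirteenth.
Counting semitones, B#2→G##4 is 21, which is the major thirteenth.
(Equivalently, a compound major sixth: a major sixth plus an octave.)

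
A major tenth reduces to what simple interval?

Each octave removed subtracts seven from the number: 10 − 7 = 3.
So a major tenth is an octave plus a major third. The quality is unchanged.

major third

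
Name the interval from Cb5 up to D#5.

doubly augmented second

C to D spans two letter names (C-D): a second.
A major second would be 2 semitones; Cb5 to D#5 is 4, two semitones wider, so the interval is doubly augmented.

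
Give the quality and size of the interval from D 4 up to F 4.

D to F spans three letter names (D-E-F), so the interval is some kind of third.
D4 to F4 is 3 semitones, a half step short of the major third (4), so this is minor.

minor third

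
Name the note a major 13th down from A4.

C3

Six letters down from A (plus an octave) reaches C.
Moving 21 semitones down from A4 (the size of a major thirteenth) reaches C3.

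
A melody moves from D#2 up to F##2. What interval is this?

major third

D to F spans three letter names (D-E-F) — that makes it a third of some quality.
D#2 to F##2 is 4 semitones, matching the major third exactly, so the quality is major.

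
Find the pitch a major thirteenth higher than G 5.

The thirteenth's letter: G up six letter names plus an octave → E.
A major thirteenth is 21 semitones; 21 semitones up from G5 gives E7.

E 7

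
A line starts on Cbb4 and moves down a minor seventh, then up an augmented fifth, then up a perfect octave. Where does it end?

Down a minor seventh from Cbb4: Dbb3 (10 semitones down).
Dbb3 up an augmented fifth → Ab3 (8 semitones).
Up a perfect octave from Ab3: Ab4 (12 semitones up).

Ab4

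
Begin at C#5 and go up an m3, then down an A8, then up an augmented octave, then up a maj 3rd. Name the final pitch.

Up a minor third from C#5: E5 (3 semitones up).
An augmented octave down from E5 is Eb4.
Up an augmented octave from Eb4: E5 (13 semitones up).
Up a major third from E5: G#5 (4 semitones up).

G#5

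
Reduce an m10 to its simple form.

Each octave removed subtracts seven from the number: 10 − 7 = 3.
So a minor tenth is an octave plus a minor third. The quality is unchanged.

minor third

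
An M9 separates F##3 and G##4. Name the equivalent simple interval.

Take out an octave (7 from the number): 9 − 7 = 2.
So a major ninth is an octave plus a major second. The quality is unchanged.

major second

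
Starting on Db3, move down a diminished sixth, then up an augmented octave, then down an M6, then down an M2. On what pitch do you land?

A diminished sixth down from Db3 is F#2.
An augmented octave up from F#2 is F##3.
F##3 down a major sixth → A#2 (9 semitones).
A major second down from A#2 is G#2.

G#2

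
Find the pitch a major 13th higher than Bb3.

Counting six letter names plus an octave up from B lands on G.
A major thirteenth spans 21 semitones, so from Bb3 the target pitch is G5.

G5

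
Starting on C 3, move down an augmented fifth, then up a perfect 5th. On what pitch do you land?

Down an augmented fifth from C3: Fb2 (8 semitones down).
Up a perfect fifth from Fb2: Cb3 (7 semitones up).

C flat 3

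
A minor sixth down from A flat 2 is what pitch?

Counting six letter names down from A lands on C.
Moving 8 semitones down from Ab2 (the size of a minor sixth) reaches C2.

C 2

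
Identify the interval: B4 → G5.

minor 6th

B to G spans six letter names (B-C-D-E-F-G) — that makes it a sixth of some quality.
At 8 semitones, B4→G5 falls one short of a major sixth: minor.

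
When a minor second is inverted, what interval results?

Inverted interval numbers add to nine, so a second pairs with a seventh (2 + 7 = 9).
The quality also flips — minor becomes major — giving a major seventh.

major 7th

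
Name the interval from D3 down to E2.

Descending from D3 to E2 is the same interval as ascending E2 to D3.
E to D spans seven letter names (E-F-G-A-B-C-D), so the interval is some kind of seventh.
At 10 semitones, E2→D3 falls one short of a major seventh: minor.

minor 7th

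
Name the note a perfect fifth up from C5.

G5

The fifth takes the letter from C up to G.
A perfect fifth is 7 semitones; 7 semitones up from C5 gives G5.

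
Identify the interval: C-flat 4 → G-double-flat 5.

C to G spans five letter names (C-D-E-F-G), plus an octave, so the interval is some kind of twelfth.
Cb4 to Gbb5 spans 18 semitones — one semitone narrower than the perfect twelfth (19) — giving a diminished twelfth.
(Equivalently, a compound diminished fifth: a diminished fifth plus an octave.)

diminished 12th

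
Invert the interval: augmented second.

The rule of nine gives the new number: 9 − 2 = 7, so a second becomes a seventh.
And augmented becomes diminished under inversion, so we get a diminished seventh.

d7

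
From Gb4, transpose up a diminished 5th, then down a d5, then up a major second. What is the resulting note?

Ab4

A diminished fifth up from Gb4 is Dbb5.
A diminished fifth down from Dbb5 is Gb4.
Up a major second from Gb4: Ab4 (2 semitones up).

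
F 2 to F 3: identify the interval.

perfect octave

F to F is the same letter name, plus an octave — that makes it an octave of some quality.
Counting semitones, F2→F3 is 12, which is the perfect octave.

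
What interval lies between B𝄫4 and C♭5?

B to C spans two letter names (B-C): a second.
Counting semitones, Bbb4→Cb5 is 2, which is the major second.

M2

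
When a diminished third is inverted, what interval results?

Inverted interval numbers add to nine, so a third pairs with a sixth (3 + 6 = 9).
The quality also flips — diminished becomes augmented — giving an augmented sixth.

A6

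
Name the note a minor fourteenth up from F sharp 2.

E 4

Seven letters up from F (plus an octave) reaches E.
Moving 22 semitones up from F#2 (the size of a minor fourteenth) reaches E4.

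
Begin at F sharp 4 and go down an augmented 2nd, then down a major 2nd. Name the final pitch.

D flat 4

F#4 down an augmented second → Eb4 (3 semitones).
Down a major second from Eb4: Db4 (2 semitones down).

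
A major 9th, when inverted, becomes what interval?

minor seventh

First reduce the compound major ninth to its simple form, a major second.
The rule of nine gives the new number: 9 − 2 = 7, so a second becomes a seventh.
Quality inverts too: major becomes minor. That makes the inversion a minor seventh.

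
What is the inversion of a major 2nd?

minor seventh

The rule of nine gives the new number: 9 − 2 = 7, so a second becomes a seventh.
And major becomes minor under inversion, so we get a minor seventh.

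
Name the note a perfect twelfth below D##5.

G##3

Five letters down from D (plus an octave) reaches G.
Moving 19 semitones down from D##5 (the size of a perfect twelfth) reaches G##3.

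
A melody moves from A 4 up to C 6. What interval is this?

A to C spans three letter names (A-B-C), plus an octave: a tenth.
At 15 semitones, A4→C6 falls one short of a major tenth: minor.
(Equivalently, a compound minor third: a minor third plus an octave.)

minor tenth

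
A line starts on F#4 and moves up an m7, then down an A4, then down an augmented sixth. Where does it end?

Up a minor seventh from F#4: E5 (10 semitones up).
E5 down an augmented fourth → Bb4 (6 semitones).
Down an augmented sixth from Bb4: Dbb4 (10 semitones down).

Dbb4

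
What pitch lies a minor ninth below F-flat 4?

E-flat 3

The ninth's letter: F down two letter names plus an octave → E.
Moving 13 semitones down from Fb4 (the size of a minor ninth) reaches Eb3.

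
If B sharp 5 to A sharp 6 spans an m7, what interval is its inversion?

Interval numbers invert to sum to nine: 7 + 2 = 9, so a seventh inverts to a second.
The quality also flips — minor becomes major — giving a major second.

major second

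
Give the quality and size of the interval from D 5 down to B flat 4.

major third

Descending from D5 to Bb4 is the same interval as ascending Bb4 to D5.
B to D spans three letter names (B-C-D): a third.
Counting semitones, Bb4→D5 is 4, which is the major third.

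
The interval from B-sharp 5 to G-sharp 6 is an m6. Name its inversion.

Inverted interval numbers add to nine, so a sixth pairs with a third (6 + 3 = 9).
Quality inverts too: minor becomes major. That makes the inversion a major third.

major third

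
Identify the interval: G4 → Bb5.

minor tenth

G to B spans three letter names (G-A-B), plus an octave: a tenth.
A major tenth would be 16 semitones, but G4 to Bb5 is 15 — one semitone narrower, making it a minor tenth.
(Equivalently, a compound minor third: a minor third plus an octave.)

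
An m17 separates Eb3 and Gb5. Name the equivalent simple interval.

Subtracting seven from the interval number removes an octave: 17 − 14 = 3.
So a minor seventeenth is 2 octaves plus a minor third. The quality is unchanged.

minor 3rd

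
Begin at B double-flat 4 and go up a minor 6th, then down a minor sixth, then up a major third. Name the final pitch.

D flat 5

Up a minor sixth from Bbb4: Gbb5 (8 semitones up).
A minor sixth down from Gbb5 is Bbb4.
Up a major third from Bbb4: Db5 (4 semitones up).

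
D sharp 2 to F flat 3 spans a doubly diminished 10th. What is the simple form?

doubly diminished 3rd

Take out an octave (7 from the number): 10 − 7 = 3.
So a doubly diminished tenth is an octave plus a doubly diminished third. The quality is unchanged.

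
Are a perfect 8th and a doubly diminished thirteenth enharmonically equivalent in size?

12 semitones (perfect octave) vs 18 semitones (doubly diminished thirteenth): not equal.

No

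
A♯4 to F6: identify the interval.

A to F spans six letter names (A-B-C-D-E-F), plus an octave — that makes it a thirteenth of some quality.
A#4 to F6 spans 19 semitones — two semitones narrower than the major thirteenth (21) — giving a diminished thirteenth.
(Equivalently, a compound diminished sixth: a diminished sixth plus an octave.)

diminished thirteenth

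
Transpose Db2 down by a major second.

Counting two letter names down from D lands on C.
A major second is 2 semitones; 2 semitones down from Db2 gives Cb2.

Cb2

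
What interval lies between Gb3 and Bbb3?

minor third

G to B spans three letter names (G-A-B) — that makes it a third of some quality.
Gb3 to Bbb3 is 3 semitones, a half step short of the major third (4), so this is minor.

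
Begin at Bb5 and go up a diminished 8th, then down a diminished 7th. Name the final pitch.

A diminished octave up from Bb5 is Bbb6.
Down a diminished seventh from Bbb6: C6 (9 semitones down).

C6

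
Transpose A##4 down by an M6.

The sixth takes the letter from A down to C.
A major sixth spans 9 semitones, so from A##4 the target pitch is C##4.

C##4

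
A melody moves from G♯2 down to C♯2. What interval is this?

Descending from G#2 to C#2 is the same interval as ascending C#2 to G#2.
C to G spans five letter names (C-D-E-F-G): a fifth.
The perfect fifth spans 7 semitones, and C#2 to G#2 is exactly 7 semitones — so this is a perfect fifth.

P5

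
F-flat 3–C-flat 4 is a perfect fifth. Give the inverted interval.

perfect fourth

Inverted interval numbers add to nine, so a fifth pairs with a fourth (5 + 4 = 9).
Quality inverts too: perfect stays perfect. That makes the inversion a perfect fourth.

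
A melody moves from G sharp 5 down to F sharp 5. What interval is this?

Descending from G#5 to F#5 is the same interval as ascending F#5 to G#5.
F to G spans two letter names (F-G): a second.
The major second spans 2 semitones, and F#5 to G#5 is exactly 2 semitones — so this is a major second.

major 2nd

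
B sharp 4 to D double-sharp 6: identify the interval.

major 10th

B to D spans three letter names (B-C-D), plus an octave — that makes it a tenth of some quality.
The major tenth spans 16 semitones, and B#4 to D##6 is exactly 16 semitones — so this is a major tenth.
(Equivalently, a compound major third: a major third plus an octave.)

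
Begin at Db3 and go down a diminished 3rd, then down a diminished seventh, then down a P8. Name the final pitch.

C##1

A diminished third down from Db3 is B2.
Down a diminished seventh from B2: C##2 (9 semitones down).
C##2 down a perfect octave → C##1 (12 semitones).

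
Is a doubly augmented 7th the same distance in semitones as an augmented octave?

Yes

A doubly augmented seventh = 13 semitones = an augmented octave; enharmonically equal.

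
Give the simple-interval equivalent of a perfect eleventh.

Take out an octave (7 from the number): 11 − 7 = 4.
Quality carries through unchanged, so the simple form is a perfect fourth.

perfect 4th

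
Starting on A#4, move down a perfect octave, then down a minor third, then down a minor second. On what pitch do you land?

A perfect octave down from A#4 is A#3.
A minor third down from A#3 is F##3.
A minor second down from F##3 is E##3.

E##3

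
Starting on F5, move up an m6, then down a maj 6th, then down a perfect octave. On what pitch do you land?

A minor sixth up from F5 is Db6.
Down a major sixth from Db6: Fb5 (9 semitones down).
Down a perfect octave from Fb5: Fb4 (12 semitones down).

Fb4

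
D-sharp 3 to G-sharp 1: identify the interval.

Descending from D#3 to G#1 is the same interval as ascending G#1 to D#3.
G to D spans five letter names (G-A-B-C-D), plus an octave — that makes it a twelfth of some quality.
Counting semitones, G#1→D#3 is 19, which is the perfect twelfth.
(Equivalently, a compound perfect fifth: a perfect fifth plus an octave.)

perfect 12th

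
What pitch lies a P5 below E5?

A4

The fifth takes the letter from E down to A.
Moving 7 semitones down from E5 (the size of a perfect fifth) reaches A4.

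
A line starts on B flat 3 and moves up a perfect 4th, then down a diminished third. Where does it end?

C sharp 4

A perfect fourth up from Bb3 is Eb4.
Eb4 down a diminished third → C#4 (2 semitones).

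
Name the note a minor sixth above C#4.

The sixth takes the letter from C up to A.
Moving 8 semitones up from C#4 (the size of a minor sixth) reaches A4.

A4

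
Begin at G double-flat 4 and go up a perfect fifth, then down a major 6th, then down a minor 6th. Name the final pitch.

Gbb4 up a perfect fifth → Dbb5 (7 semitones).
A major sixth down from Dbb5 is Fbb4.
Fbb4 down a minor sixth → Abb3 (8 semitones).

A double-flat 3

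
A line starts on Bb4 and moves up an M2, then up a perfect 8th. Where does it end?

Bb4 up a major second → C5 (2 semitones).
C5 up a perfect octave → C6 (12 semitones).

C6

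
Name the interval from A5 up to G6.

m7

A to G spans seven letter names (A-B-C-D-E-F-G), so the interval is some kind of seventh.
A5 to G6 is 10 semitones, a half step short of the major seventh (11), so this is minor.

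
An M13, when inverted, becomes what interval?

First reduce the compound major thirteenth to its simple form, a major sixth.
Inverted interval numbers add to nine, so a sixth pairs with a third (6 + 3 = 9).
The quality also flips — major becomes minor — giving a minor third.

minor third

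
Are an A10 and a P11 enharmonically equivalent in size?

Yes

An augmented tenth spans 17 semitones, and a perfect eleventh also spans 17 semitones — they're enharmonic.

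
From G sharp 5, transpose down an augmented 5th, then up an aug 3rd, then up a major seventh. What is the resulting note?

G#5 down an augmented fifth → C5 (8 semitones).
Up an augmented third from C5: E#5 (5 semitones up).
Up a major seventh from E#5: D##6 (11 semitones up).

D double-sharp 6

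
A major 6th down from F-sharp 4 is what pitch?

Six letter names down from F: A.
A major sixth spans 9 semitones, so from F#4 the target pitch is A3.

A 3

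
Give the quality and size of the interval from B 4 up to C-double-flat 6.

doubly diminished ninth

B to C spans two letter names (B-C), plus an octave — that makes it a ninth of some quality.
The major ninth is 14 semitones; here we have 11, three semitones narrower: doubly diminished.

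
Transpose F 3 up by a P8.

The letter stays F (same as the start), shifted an octave up.
A perfect octave spans 12 semitones, so from F3 the target pitch is F4.

F 4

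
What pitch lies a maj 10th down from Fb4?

Counting three letter names plus an octave down from F lands on D.
A major tenth spans 16 semitones, so from Fb4 the target pitch is Dbb3.

Dbb3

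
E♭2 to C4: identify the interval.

major thirteenth

E to C spans six letter names (E-F-G-A-B-C), plus an octave: a thirteenth.
The major thirteenth spans 21 semitones, and Eb2 to C4 is exactly 21 semitones — so this is a major thirteenth.
(Equivalently, a compound major sixth: a major sixth plus an octave.)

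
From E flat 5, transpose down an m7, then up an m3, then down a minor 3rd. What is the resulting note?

F 4

A minor seventh down from Eb5 is F4.
F4 up a minor third → Ab4 (3 semitones).
A minor third down from Ab4 is F4.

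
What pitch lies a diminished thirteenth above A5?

Six letters up from A (plus an octave) reaches F.
Moving 19 semitones up from A5 (the size of a diminished thirteenth) reaches Fb7.

Fb7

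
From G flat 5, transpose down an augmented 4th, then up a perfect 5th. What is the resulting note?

A double-flat 5

An augmented fourth down from Gb5 is Dbb5.
Dbb5 up a perfect fifth → Abb5 (7 semitones).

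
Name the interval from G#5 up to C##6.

A4

G to C spans four letter names (G-A-B-C) — that makes it a fourth of some quality.
A perfect fourth would be 5 semitones; G#5 to C##6 is 6, one semitone wider, so the interval is augmented.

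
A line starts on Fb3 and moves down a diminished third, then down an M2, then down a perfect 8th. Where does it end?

C2

Fb3 down a diminished third → D3 (2 semitones).
A major second down from D3 is C3.
C3 down a perfect octave → C2 (12 semitones).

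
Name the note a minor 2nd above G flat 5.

A double-flat 5

The second takes the letter from G up to A.
A minor second is 1 semitone; 1 semitone up from Gb5 gives Abb5.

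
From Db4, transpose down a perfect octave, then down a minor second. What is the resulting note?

Db4 down a perfect octave → Db3 (12 semitones).
A minor second down from Db3 is C3.

C3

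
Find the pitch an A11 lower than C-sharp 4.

Counting four letter names plus an octave down from C lands on G.
An augmented eleventh is 18 semitones; 18 semitones down from C#4 gives G2.

G 2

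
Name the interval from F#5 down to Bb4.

Descending from F#5 to Bb4 is the same interval as ascending Bb4 to F#5.
B to F spans five letter names (B-C-D-E-F): a fifth.
A perfect fifth would be 7 semitones; Bb4 to F#5 is 8, one semitone wider, so the interval is augmented.

A5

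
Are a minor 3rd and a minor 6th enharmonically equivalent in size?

No

A minor third spans 3 semitones; a minor sixth spans 8 semitones. They differ by 5.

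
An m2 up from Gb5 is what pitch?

Two letter names up from G: A.
A minor second is 1 semitone; 1 semitone up from Gb5 gives Abb5.

Abb5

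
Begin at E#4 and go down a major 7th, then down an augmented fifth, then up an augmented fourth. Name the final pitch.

E3

Down a major seventh from E#4: F#3 (11 semitones down).
F#3 down an augmented fifth → Bb2 (8 semitones).
Bb2 up an augmented fourth → E3 (6 semitones).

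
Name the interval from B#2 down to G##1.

minor tenth

Descending from B#2 to G##1 is the same interval as ascending G##1 to B#2.
G to B spans three letter names (G-A-B), plus an octave, so the interval is some kind of tenth.
A major tenth would be 16 semitones, but G##1 to B#2 is 15 — one semitone narrower, making it a minor tenth.
(Equivalently, a compound minor third: a minor third plus an octave.)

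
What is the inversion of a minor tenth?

M6

First reduce the compound minor tenth to its simple form, a minor third.
The rule of nine gives the new number: 9 − 3 = 6, so a third becomes a sixth.
The quality also flips — minor becomes major — giving a major sixth.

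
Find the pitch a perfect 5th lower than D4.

Counting five letter names down from D lands on G.
A perfect fifth spans 7 semitones, so from D4 the target pitch is G3.

G3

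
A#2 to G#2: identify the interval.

Descending from A#2 to G#2 is the same interval as ascending G#2 to A#2.
G to A spans two letter names (G-A): a second.
The major second spans 2 semitones, and G#2 to A#2 is exactly 2 semitones — so this is a major second.

M2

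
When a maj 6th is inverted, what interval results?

Inverted interval numbers add to nine, so a sixth pairs with a third (6 + 3 = 9).
The quality also flips — major becomes minor — giving a minor third.

minor 3rd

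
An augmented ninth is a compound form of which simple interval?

augmented 2nd

Subtracting seven from the interval number removes an octave: 9 − 7 = 2.
So an augmented ninth is an octave plus an augmented second. The quality is unchanged.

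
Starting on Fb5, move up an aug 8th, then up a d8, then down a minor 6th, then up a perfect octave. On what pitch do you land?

Ab7

Up an augmented octave from Fb5: F6 (13 semitones up).
F6 up a diminished octave → Fb7 (11 semitones).
A minor sixth down from Fb7 is Ab6.
Up a perfect octave from Ab6: Ab7 (12 semitones up).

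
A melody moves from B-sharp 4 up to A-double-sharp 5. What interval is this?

B to A spans seven letter names (B-C-D-E-F-G-A) — that makes it a seventh of some quality.
Counting semitones, B#4→A##5 is 11, which is the major seventh.

major seventh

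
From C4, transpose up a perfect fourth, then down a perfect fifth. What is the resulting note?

C4 up a perfect fourth → F4 (5 semitones).
A perfect fifth down from F4 is Bb3.

Bb3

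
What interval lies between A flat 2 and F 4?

major thirteenth

A to F spans six letter names (A-B-C-D-E-F), plus an octave, so the interval is some kind of thirteenth.
Counting semitones, Ab2→F4 is 21, which is the major thirteenth.
(Equivalently, a compound major sixth: a major sixth plus an octave.)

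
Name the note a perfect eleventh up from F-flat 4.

B-double-flat 5

Counting four letter names plus an octave up from F lands on B.
Moving 17 semitones up from Fb4 (the size of a perfect eleventh) reaches Bbb5.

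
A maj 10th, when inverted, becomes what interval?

First reduce the compound major tenth to its simple form, a major third.
Interval numbers invert to sum to nine: 3 + 6 = 9, so a third inverts to a sixth.
Quality inverts too: major becomes minor. That makes the inversion a minor sixth.

m6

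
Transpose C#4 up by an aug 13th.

A##5

Counting six letter names plus an octave up from C lands on A.
An augmented thirteenth is 22 semitones; 22 semitones up from C#4 gives A##5.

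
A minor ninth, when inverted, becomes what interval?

First reduce the compound minor ninth to its simple form, a minor second.
Inverted interval numbers add to nine, so a second pairs with a seventh (2 + 7 = 9).
And minor becomes major under inversion, so we get a major seventh.

major 7th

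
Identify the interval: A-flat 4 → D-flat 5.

A to D spans four letter names (A-B-C-D), so the interval is some kind of fourth.
Counting semitones, Ab4→Db5 is 5, which is the perfect fourth.

perfect fourth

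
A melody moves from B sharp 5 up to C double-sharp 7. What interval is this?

major ninth

B to C spans two letter names (B-C), plus an octave — that makes it a ninth of some quality.
Counting semitones, B#5→C##7 is 14, which is the major ninth.
(Equivalently, a compound major second: a major second plus an octave.)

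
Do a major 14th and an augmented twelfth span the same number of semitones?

23 semitones (major fourteenth) vs 20 semitones (augmented twelfth): not equal.

No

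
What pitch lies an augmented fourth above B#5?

Four letter names up from B: E.
Moving 6 semitones up from B#5 (the size of an augmented fourth) reaches E##6.

E##6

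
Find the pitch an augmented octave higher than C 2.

The letter stays C (same as the start), shifted an octave up.
An augmented octave is 13 semitones; 13 semitones up from C2 gives C#3.

C-sharp 3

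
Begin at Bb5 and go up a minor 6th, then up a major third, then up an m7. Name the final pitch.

Ab7

Bb5 up a minor sixth → Gb6 (8 semitones).
A major third up from Gb6 is Bb6.
A minor seventh up from Bb6 is Ab7.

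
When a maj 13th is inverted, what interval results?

m3

First reduce the compound major thirteenth to its simple form, a major sixth.
Inverted interval numbers add to nine, so a sixth pairs with a third (6 + 3 = 9).
The quality also flips — major becomes minor — giving a minor third.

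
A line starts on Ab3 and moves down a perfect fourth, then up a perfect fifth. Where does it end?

Down a perfect fourth from Ab3: Eb3 (5 semitones down).
Eb3 up a perfect fifth → Bb3 (7 semitones).

Bb3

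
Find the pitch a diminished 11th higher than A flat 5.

The eleventh's letter: A up four letter names plus an octave → D.
A diminished eleventh is 16 semitones; 16 semitones up from Ab5 gives Dbb7.

D double-flat 7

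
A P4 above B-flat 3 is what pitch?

E-flat 4

Counting four letter names up from B lands on E.
A perfect fourth spans 5 semitones, so from Bb3 the target pitch is Eb4.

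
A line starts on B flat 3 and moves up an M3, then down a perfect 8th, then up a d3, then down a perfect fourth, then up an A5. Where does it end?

G 3

A major third up from Bb3 is D4.
D4 down a perfect octave → D3 (12 semitones).
A diminished third up from D3 is Fb3.
A perfect fourth down from Fb3 is Cb3.
Cb3 up an augmented fifth → G3 (8 semitones).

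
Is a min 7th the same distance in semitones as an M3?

10 semitones (minor seventh) vs 4 semitones (major third): not equal.

No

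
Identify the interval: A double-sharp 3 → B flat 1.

doubly augmented 14th

Descending from A##3 to Bb1 is the same interval as ascending Bb1 to A##3.
B to A spans seven letter names (B-C-D-E-F-G-A), plus an octave, so the interval is some kind of fourteenth.
Bb1 to A##3 spans 25 semitones — two semitones wider than the major fourteenth (23) — giving a doubly augmented fourteenth.
(Equivalently, a compound doubly augmented seventh: a doubly augmented seventh plus an octave.)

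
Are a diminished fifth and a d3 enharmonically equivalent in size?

A diminished fifth is 6 semitones but a diminished third is 2 semitones — different sizes.

No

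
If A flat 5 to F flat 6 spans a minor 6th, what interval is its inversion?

M3

Interval numbers invert to sum to nine: 6 + 3 = 9, so a sixth inverts to a third.
The quality also flips — minor becomes major — giving a major third.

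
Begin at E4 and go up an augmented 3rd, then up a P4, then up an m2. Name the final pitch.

D#5

E4 up an augmented third → G##4 (5 semitones).
G##4 up a perfect fourth → C##5 (5 semitones).
A minor second up from C##5 is D#5.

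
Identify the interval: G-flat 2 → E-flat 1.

minor tenth

Descending from Gb2 to Eb1 is the same interval as ascending Eb1 to Gb2.
E to G spans three letter names (E-F-G), plus an octave: a tenth.
At 15 semitones, Eb1→Gb2 falls one short of a major tenth: minor.
(Equivalently, a compound minor third: a minor third plus an octave.)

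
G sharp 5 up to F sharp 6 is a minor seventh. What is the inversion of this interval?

Inverted interval numbers add to nine, so a seventh pairs with a second (7 + 2 = 9).
Quality inverts too: minor becomes major. That makes the inversion a major second.

M2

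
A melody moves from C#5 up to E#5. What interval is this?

major 3rd

C to E spans three letter names (C-D-E), so the interval is some kind of third.
Counting semitones, C#5→E#5 is 4, which is the major third.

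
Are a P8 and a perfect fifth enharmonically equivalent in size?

A perfect octave spans 12 semitones; a perfect fifth spans 7 semitones. They differ by 5.

No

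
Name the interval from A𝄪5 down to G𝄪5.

Descending from A##5 to G##5 is the same interval as ascending G##5 to A##5.
G to A spans two letter names (G-A) — that makes it a second of some quality.
Counting semitones, G##5→A##5 is 2, which is the major second.

major 2nd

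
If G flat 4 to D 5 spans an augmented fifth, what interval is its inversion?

diminished fourth

The rule of nine gives the new number: 9 − 5 = 4, so a fifth becomes a fourth.
Quality inverts too: augmented becomes diminished. That makes the inversion a diminished fourth.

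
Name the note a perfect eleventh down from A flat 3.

E flat 2

Counting four letter names plus an octave down from A lands on E.
A perfect eleventh spans 17 semitones, so from Ab3 the target pitch is Eb2.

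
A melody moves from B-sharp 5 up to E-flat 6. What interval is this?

doubly diminished fourth

B to E spans four letter names (B-C-D-E): a fourth.
The perfect fourth is 5 semitones; here we have 3, two semitones narrower: doubly diminished.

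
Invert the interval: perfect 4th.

The rule of nine gives the new number: 9 − 4 = 5, so a fourth becomes a fifth.
And perfect stays perfect under inversion, so we get a perfect fifth.

P5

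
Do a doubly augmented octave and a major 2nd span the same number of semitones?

No

14 semitones (doubly augmented octave) vs 2 semitones (major second): not equal.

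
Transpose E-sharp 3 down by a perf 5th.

Five letter names down from E: A.
A perfect fifth is 7 semitones; 7 semitones down from E#3 gives A#2.

A-sharp 2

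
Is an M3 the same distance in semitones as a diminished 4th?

Yes

A major third spans 4 semitones, and a diminished fourth also spans 4 semitones — they're enharmonic.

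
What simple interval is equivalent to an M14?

Subtracting seven from the interval number removes an octave: 14 − 7 = 7.
Quality carries through unchanged, so the simple form is a major seventh.

major 7th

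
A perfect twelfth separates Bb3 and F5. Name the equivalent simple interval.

Each octave removed subtracts seven from the number: 12 − 7 = 5.
That makes a perfect twelfth a compound perfect fifth — an octave plus a perfect fifth.

P5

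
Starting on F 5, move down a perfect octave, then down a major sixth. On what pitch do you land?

A flat 3

A perfect octave down from F5 is F4.
Down a major sixth from F4: Ab3 (9 semitones down).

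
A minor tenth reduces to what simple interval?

Each octave removed subtracts seven from the number: 10 − 7 = 3.
So a minor tenth is an octave plus a minor third. The quality is unchanged.

minor 3rd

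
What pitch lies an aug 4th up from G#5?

Counting four letter names up from G lands on C.
An augmented fourth is 6 semitones; 6 semitones up from G#5 gives C##6.

C##6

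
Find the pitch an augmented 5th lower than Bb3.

The fifth takes the letter from B down to E.
An augmented fifth is 8 semitones; 8 semitones down from Bb3 gives Ebb3.

Ebb3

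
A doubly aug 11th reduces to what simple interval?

doubly augmented 4th

Each octave removed subtracts seven from the number: 11 − 7 = 4.
That makes a doubly augmented eleventh a compound doubly augmented fourth — an octave plus a doubly augmented fourth.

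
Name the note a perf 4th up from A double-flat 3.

The fourth takes the letter from A up to D.
A perfect fourth is 5 semitones; 5 semitones up from Abb3 gives Dbb4.

D double-flat 4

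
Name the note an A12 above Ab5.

E7

Five letters up from A (plus an octave) reaches E.
Moving 20 semitones up from Ab5 (the size of an augmented twelfth) reaches E7.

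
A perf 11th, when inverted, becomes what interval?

First reduce the compound perfect eleventh to its simple form, a perfect fourth.
Inverted interval numbers add to nine, so a fourth pairs with a fifth (4 + 5 = 9).
And perfect stays perfect under inversion, so we get a perfect fifth.

perfect 5th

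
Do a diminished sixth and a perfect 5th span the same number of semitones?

A diminished sixth spans 7 semitones, and a perfect fifth also spans 7 semitones — they're enharmonic.

Yes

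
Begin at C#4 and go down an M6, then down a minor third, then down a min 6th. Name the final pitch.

E#2

Down a major sixth from C#4: E3 (9 semitones down).
Down a minor third from E3: C#3 (3 semitones down).
C#3 down a minor sixth → E#2 (8 semitones).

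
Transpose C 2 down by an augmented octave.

C-flat 1

The letter stays C (same as the start), shifted an octave down.
An augmented octave is 13 semitones; 13 semitones down from C2 gives Cb1.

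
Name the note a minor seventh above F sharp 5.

Counting seven letter names up from F lands on E.
Moving 10 semitones up from F#5 (the size of a minor seventh) reaches E6.

E 6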